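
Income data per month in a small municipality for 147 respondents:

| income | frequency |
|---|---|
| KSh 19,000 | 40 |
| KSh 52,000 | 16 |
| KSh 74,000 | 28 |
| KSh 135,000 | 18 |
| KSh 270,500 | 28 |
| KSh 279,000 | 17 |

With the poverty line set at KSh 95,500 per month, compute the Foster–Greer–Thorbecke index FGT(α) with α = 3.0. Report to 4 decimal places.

Poor units: 40×KSh 19,000, 16×KSh 52,000, 28×KSh 74,000 (q = 84 of N = 147).
Relative gaps: (95500−19000)/95500 = 0.8010 (×40); (95500−52000)/95500 = 0.4555 (×16); (95500−74000)/95500 = 0.2251 (×28).
Raised to α = 3.0: 0.51401 (×40); 0.09451 (×16); 0.01141 (×28).
Sum = 22.392109; FGT(3.0) = 22.392109 / 147 = 0.1523.

0.1523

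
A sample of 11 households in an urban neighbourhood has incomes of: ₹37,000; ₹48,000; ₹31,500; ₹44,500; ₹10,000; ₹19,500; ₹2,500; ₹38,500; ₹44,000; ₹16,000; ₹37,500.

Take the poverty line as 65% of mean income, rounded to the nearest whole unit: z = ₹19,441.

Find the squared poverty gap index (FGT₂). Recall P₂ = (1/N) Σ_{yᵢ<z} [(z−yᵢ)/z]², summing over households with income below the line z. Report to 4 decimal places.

Below the line: ₹2,500, ₹10,000, ₹16,000 (q = 3 of N = 11).
Relative gaps: (19441−2500)/19441 = 0.8714; (19441−10000)/19441 = 0.4856; (19441−16000)/19441 = 0.1770.
Squared: 0.7593; 0.2358; 0.0313.
Sum = 1.026506; P₂ = 1.026506 / 11 = 0.0933.

0.0933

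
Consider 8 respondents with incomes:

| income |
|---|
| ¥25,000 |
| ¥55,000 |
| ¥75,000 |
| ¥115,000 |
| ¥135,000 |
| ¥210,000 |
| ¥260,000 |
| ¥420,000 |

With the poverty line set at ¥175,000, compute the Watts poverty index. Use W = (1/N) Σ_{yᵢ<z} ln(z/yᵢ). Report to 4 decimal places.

Below z: ¥25,000, ¥55,000, ¥75,000, ¥115,000, ¥135,000 (q = 5 of N = 8).
Log shortfalls: ln(175000/25000) = 1.9459; ln(175000/55000) = 1.1575; ln(175000/75000) = 0.8473; ln(175000/115000) = 0.4199; ln(175000/135000) = 0.2595.
W = 4.630026 / 8 = 0.5788.

0.5788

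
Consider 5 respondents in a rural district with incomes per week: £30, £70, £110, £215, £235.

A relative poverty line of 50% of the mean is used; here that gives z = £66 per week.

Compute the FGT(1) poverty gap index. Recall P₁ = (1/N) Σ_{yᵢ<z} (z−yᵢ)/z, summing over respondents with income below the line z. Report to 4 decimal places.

Below z: £30 (q = 1 of N = 5).
Normalized shortfalls: (66−30)/66 = 0.5455.
Σ = 0.545455. Dividing by the full population N = 5 gives P₁ = 0.1091.

0.1091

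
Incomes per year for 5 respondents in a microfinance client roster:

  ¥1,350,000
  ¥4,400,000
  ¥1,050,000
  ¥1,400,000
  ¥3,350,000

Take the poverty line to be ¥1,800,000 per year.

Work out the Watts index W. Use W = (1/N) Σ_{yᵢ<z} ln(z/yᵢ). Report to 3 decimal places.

Poor units: ¥1,050,000, ¥1,350,000, ¥1,400,000 (q = 3 of N = 5).
Log shortfalls: ln(1800000/1050000) = 0.5390; ln(1800000/1350000) = 0.2877; ln(1800000/1400000) = 0.2513.
W = 1.077993 / 5 = 0.216.

0.216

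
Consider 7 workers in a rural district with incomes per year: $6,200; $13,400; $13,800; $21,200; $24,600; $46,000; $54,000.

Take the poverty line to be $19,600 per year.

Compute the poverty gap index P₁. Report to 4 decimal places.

Below z: $6,200, $13,400, $13,800 (q = 3 of N = 7).
Normalized shortfalls: (19600−6200)/19600 = 0.6837; (19600−13400)/19600 = 0.3163; (19600−13800)/19600 = 0.2959.
Σ = 1.295918. Dividing by the full population N = 7 gives P₁ = 0.1851.

0.1851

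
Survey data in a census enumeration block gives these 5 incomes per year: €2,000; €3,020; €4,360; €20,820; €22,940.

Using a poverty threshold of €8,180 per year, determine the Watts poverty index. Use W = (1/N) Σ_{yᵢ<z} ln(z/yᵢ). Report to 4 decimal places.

0.6068

Below z: €2,000, €3,020, €4,360 (q = 3 of N = 5).
ln(z/y) terms: ln(8180/2000) = 1.4085; ln(8180/3020) = 0.9964; ln(8180/4360) = 0.6292.
W = 3.034200 / 5 = 0.6068.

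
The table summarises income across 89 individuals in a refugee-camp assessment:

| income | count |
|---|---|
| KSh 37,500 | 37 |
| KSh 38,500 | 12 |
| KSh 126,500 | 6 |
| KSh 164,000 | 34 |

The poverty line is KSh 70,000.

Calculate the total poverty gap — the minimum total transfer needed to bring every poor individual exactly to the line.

Incomes under z: 37×KSh 37,500, 12×KSh 38,500 (q = 49 of N = 89).
Individual gaps: 37×(70000−37500) = 1202500; 12×(70000−38500) = 378000.
Aggregate gap = KSh 1,580,500.

KSh 1,580,500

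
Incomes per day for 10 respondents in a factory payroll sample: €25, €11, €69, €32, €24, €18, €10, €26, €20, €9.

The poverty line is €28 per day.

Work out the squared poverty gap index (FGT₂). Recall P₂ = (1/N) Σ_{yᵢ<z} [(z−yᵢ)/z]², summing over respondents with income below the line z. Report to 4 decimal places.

Poor units: €9, €10, €11, €18, €20, €24, €25, €26 (q = 8 of N = 10).
Normalized shortfalls: (28−9)/28 = 0.6786; (28−10)/28 = 0.6429; (28−11)/28 = 0.6071; (28−18)/28 = 0.3571; (28−20)/28 = 0.2857; (28−24)/28 = 0.1429; (28−25)/28 = 0.1071; (28−26)/28 = 0.0714.
Squared: 0.4605; 0.4133; 0.3686; 0.1276; 0.0816; 0.0204; 0.0115; 0.0051.
Sum = 1.488520; P₂ = 1.488520 / 10 = 0.1489.

0.1489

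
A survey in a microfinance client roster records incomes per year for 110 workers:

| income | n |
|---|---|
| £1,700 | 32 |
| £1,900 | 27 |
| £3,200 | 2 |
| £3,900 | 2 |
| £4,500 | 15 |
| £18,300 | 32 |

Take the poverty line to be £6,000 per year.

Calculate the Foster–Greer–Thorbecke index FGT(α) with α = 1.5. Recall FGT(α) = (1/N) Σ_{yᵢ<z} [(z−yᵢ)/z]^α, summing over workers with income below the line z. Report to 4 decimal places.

Poor units: 32×£1,700, 27×£1,900, 2×£3,200, 2×£3,900, 15×£4,500 (q = 78 of N = 110).
Gap ratios (z−y)/z: (6000−1700)/6000 = 0.7167 (×32); (6000−1900)/6000 = 0.6833 (×27); (6000−3200)/6000 = 0.4667 (×2); (6000−3900)/6000 = 0.3500 (×2); (6000−4500)/6000 = 0.2500 (×15).
Raised to α = 1.5: 0.60670 (×32); 0.56487 (×27); 0.31879 (×2); 0.20706 (×2); 0.12500 (×15).
Sum = 37.592699; FGT(1.5) = 37.592699 / 110 = 0.3418.

0.3418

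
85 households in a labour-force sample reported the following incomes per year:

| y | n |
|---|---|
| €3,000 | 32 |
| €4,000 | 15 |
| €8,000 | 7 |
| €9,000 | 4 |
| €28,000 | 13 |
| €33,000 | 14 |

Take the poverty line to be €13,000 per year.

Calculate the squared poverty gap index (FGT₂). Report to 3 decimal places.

Incomes under z: 32×€3,000, 15×€4,000, 7×€8,000, 4×€9,000 (q = 58 of N = 85).
Shortfall ratios: (13000−3000)/13000 = 0.7692 (×32); (13000−4000)/13000 = 0.6923 (×15); (13000−8000)/13000 = 0.3846 (×7); (13000−9000)/13000 = 0.3077 (×4).
Squared: 0.5917 (×32); 0.4793 (×15); 0.1479 (×7); 0.0947 (×4).
Sum = 27.538462; P₂ = 27.538462 / 85 = 0.324.

0.324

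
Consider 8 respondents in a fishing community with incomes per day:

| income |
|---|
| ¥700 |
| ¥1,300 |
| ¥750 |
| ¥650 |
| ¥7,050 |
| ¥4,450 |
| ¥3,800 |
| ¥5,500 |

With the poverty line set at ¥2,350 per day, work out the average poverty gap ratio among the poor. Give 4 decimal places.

Incomes under z: ¥650, ¥700, ¥750, ¥1,300 (q = 4 of N = 8).
Shortfall ratios (z−y)/z: 0.7234, 0.7021, 0.6809, 0.4468; sum = 2.553191.
The income-gap ratio divides by q (the poor only): 2.553191 / 4 = 0.6383.

0.6383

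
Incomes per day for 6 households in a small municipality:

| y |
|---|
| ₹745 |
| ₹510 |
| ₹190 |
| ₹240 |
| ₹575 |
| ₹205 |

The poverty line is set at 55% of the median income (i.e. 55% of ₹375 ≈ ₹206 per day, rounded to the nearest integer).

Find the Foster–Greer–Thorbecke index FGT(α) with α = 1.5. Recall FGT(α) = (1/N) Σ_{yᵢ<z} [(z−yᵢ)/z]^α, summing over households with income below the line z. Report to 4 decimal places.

Below the line: ₹190, ₹205 (q = 2 of N = 6).
Relative gaps: (206−190)/206 = 0.0777; (206−205)/206 = 0.0049.
Raised to α = 1.5: 0.02165; 0.00034.
Sum = 0.021984; FGT(1.5) = 0.021984 / 6 = 0.0037.

0.0037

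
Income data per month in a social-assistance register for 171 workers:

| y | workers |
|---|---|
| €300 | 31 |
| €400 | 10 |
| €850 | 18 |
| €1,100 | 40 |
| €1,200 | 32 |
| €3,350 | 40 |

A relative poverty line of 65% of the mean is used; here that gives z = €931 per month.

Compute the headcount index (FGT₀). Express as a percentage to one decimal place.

34.5%

59 of the 171 workers have income below €931.
H = 59/171 = 34.5%.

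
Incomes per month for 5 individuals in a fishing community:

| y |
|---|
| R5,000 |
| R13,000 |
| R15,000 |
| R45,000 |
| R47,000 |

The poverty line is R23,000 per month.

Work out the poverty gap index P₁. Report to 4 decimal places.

0.3130

Below the line: R5,000, R13,000, R15,000 (q = 3 of N = 5).
Gap ratios (z−y)/z: (23000−5000)/23000 = 0.7826; (23000−13000)/23000 = 0.4348; (23000−15000)/23000 = 0.3478.
Σ = 1.565217. Dividing by the full population N = 5 gives P₁ = 0.3130.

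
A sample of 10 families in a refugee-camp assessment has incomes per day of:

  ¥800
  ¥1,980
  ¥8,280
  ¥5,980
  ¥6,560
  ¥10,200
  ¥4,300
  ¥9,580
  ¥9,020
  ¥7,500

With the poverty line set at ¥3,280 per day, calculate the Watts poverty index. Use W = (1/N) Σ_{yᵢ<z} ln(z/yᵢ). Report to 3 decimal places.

0.192

Poor units: ¥800, ¥1,980 (q = 2 of N = 10).
Log shortfalls: ln(3280/800) = 1.4110; ln(3280/1980) = 0.5047.
W = 1.915734 / 10 = 0.192.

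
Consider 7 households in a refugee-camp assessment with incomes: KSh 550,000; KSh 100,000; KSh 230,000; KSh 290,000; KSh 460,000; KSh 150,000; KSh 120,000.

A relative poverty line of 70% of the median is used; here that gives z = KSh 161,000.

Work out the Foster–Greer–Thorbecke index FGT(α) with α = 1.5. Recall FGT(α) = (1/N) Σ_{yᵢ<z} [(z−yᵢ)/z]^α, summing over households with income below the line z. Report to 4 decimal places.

0.0542

Below the line: KSh 100,000, KSh 120,000, KSh 150,000 (q = 3 of N = 7).
Shortfall ratios: (161000−100000)/161000 = 0.3789; (161000−120000)/161000 = 0.2547; (161000−150000)/161000 = 0.0683.
Raised to α = 1.5: 0.23321; 0.12851; 0.01786.
Sum = 0.379583; FGT(1.5) = 0.379583 / 7 = 0.0542.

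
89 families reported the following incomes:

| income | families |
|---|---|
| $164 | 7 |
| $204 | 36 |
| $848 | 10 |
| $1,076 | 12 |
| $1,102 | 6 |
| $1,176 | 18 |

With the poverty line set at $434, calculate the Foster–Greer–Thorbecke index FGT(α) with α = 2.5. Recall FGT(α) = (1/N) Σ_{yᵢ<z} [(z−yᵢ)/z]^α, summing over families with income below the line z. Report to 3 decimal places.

0.107

Below the line: 7×$164, 36×$204 (q = 43 of N = 89).
Relative gaps: (434−164)/434 = 0.6221 (×7); (434−204)/434 = 0.5300 (×36).
Raised to α = 2.5: 0.30527 (×7); 0.20445 (×36).
Sum = 9.497233; FGT(2.5) = 9.497233 / 89 = 0.107.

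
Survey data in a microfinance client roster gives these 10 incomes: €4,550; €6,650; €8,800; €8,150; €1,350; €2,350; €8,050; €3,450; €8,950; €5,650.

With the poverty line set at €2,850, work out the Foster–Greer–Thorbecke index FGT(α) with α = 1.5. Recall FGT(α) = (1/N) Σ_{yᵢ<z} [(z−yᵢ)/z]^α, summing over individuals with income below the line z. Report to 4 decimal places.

0.0455

Poor units: €1,350, €2,350 (q = 2 of N = 10).
Shortfall ratios: (2850−1350)/2850 = 0.5263; (2850−2350)/2850 = 0.1754.
Raised to α = 1.5: 0.38183; 0.07348.
Sum = 0.455313; FGT(1.5) = 0.455313 / 10 = 0.0455.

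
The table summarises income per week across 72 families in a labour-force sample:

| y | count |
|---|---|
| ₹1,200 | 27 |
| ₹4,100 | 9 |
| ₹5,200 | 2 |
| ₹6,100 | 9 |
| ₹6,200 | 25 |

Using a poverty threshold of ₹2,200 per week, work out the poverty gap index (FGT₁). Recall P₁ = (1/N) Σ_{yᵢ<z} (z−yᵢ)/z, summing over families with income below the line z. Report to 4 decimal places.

0.1705

Incomes under z: 27×₹1,200 (q = 27 of N = 72).
Shortfall ratios: (2200−1200)/2200 = 0.4545 (×27).
Sum of shortfalls = 12.272727; P₁ averages over all N: 12.272727 / 72 = 0.1705.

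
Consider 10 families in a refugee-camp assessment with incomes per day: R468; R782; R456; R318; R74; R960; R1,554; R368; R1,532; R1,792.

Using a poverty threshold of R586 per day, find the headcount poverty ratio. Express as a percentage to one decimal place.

5 of the 10 families have income below R586.
H = 5/10 = 50.0%.

50.0%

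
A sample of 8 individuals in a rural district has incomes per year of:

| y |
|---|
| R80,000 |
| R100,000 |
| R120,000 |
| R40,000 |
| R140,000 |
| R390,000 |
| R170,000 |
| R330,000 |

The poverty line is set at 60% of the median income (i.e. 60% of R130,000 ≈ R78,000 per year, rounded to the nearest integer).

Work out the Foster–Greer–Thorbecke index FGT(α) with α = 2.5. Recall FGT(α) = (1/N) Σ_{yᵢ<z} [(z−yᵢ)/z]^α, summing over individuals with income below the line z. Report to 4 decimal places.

Poor units: R40,000 (q = 1 of N = 8).
Gap ratios (z−y)/z: (78000−40000)/78000 = 0.4872.
Raised to α = 2.5: 0.16566.
Sum = 0.165662; FGT(2.5) = 0.165662 / 8 = 0.0207.

0.0207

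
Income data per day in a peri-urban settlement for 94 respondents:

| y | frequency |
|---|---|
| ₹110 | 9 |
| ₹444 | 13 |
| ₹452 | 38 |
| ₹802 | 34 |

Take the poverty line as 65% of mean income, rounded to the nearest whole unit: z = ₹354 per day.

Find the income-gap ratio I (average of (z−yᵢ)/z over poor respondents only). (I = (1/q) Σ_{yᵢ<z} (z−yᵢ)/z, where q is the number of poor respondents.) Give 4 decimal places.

0.6893

Poor units: 9×₹110 (q = 9 of N = 94).
Shortfall ratios (z−y)/z: 0.6893 (×9); sum = 6.203390.
The income-gap ratio divides by q (the poor only): 6.203390 / 9 = 0.6893.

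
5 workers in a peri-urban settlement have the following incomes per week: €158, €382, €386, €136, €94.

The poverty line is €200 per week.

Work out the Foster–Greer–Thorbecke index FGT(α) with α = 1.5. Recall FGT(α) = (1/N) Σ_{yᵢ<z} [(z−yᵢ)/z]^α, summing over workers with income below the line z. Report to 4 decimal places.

Below z: €94, €136, €158 (q = 3 of N = 5).
Relative gaps: (200−94)/200 = 0.5300; (200−136)/200 = 0.3200; (200−158)/200 = 0.2100.
Raised to α = 1.5: 0.38585; 0.18102; 0.09623.
Sum = 0.663099; FGT(1.5) = 0.663099 / 5 = 0.1326.

0.1326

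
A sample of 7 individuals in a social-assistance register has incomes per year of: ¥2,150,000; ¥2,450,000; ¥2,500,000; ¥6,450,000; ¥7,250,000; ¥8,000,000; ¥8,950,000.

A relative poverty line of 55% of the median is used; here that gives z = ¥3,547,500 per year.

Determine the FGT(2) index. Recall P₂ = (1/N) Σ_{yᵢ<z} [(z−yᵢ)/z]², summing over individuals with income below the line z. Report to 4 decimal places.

Below z: ¥2,150,000, ¥2,450,000, ¥2,500,000 (q = 3 of N = 7).
Relative gaps: (3547500−2150000)/3547500 = 0.3939; (3547500−2450000)/3547500 = 0.3094; (3547500−2500000)/3547500 = 0.2953.
Squared: 0.1552; 0.0957; 0.0872.
Sum = 0.338089; P₂ = 0.338089 / 7 = 0.0483.

0.0483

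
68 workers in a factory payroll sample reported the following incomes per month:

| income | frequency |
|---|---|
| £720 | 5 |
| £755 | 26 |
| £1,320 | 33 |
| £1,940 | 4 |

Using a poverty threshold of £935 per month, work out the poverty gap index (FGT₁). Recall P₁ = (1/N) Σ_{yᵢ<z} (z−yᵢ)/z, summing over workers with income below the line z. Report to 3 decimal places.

0.091

Incomes under z: 5×£720, 26×£755 (q = 31 of N = 68).
Relative gaps: (935−720)/935 = 0.2299 (×5); (935−755)/935 = 0.1925 (×26).
Σ = 6.155080. Dividing by the full population N = 68 gives P₁ = 0.091.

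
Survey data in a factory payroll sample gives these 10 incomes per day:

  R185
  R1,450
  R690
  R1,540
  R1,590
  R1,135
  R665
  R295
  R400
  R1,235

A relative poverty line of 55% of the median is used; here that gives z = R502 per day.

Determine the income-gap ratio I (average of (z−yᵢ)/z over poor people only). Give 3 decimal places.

0.416

Below z: R185, R295, R400 (q = 3 of N = 10).
Relative gaps: 0.6315, 0.4124, 0.2032; sum = 1.247012.
I averages over the q = 3 poor units only: 1.247012 / 3 = 0.416.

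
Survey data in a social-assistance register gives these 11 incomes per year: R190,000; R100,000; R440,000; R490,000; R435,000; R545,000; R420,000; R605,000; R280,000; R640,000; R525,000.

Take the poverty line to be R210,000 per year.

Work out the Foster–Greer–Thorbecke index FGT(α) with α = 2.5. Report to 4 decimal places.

Incomes under z: R100,000, R190,000 (q = 2 of N = 11).
Shortfall ratios: (210000−100000)/210000 = 0.5238; (210000−190000)/210000 = 0.0952.
Raised to α = 2.5: 0.19858; 0.00280.
Sum = 0.201378; FGT(2.5) = 0.201378 / 11 = 0.0183.

0.0183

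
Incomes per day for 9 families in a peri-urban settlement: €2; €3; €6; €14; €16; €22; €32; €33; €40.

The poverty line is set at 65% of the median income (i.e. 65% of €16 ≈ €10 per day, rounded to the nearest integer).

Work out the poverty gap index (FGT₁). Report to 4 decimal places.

Below z: €2, €3, €6 (q = 3 of N = 9).
Shortfall ratios: (10−2)/10 = 0.8000; (10−3)/10 = 0.7000; (10−6)/10 = 0.4000.
Σ = 1.900000. Dividing by the full population N = 9 gives P₁ = 0.2111.

0.2111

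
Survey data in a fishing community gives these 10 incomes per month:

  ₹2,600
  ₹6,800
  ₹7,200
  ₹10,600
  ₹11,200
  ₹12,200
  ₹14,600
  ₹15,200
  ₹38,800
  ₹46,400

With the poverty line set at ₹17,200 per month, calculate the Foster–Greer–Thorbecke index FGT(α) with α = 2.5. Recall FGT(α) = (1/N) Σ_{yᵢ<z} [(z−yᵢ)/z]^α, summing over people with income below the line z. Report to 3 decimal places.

0.143

Incomes under z: ₹2,600, ₹6,800, ₹7,200, ₹10,600, ₹11,200, ₹12,200, ₹14,600, ₹15,200 (q = 8 of N = 10).
Relative gaps: (17200−2600)/17200 = 0.8488; (17200−6800)/17200 = 0.6047; (17200−7200)/17200 = 0.5814; (17200−10600)/17200 = 0.3837; (17200−11200)/17200 = 0.3488; (17200−12200)/17200 = 0.2907; (17200−14600)/17200 = 0.1512; (17200−15200)/17200 = 0.1163.
Raised to α = 2.5: 0.66384; 0.28429; 0.25774; 0.09121; 0.07187; 0.04556; 0.00888; 0.00461.
Sum = 1.428003; FGT(2.5) = 1.428003 / 10 = 0.143.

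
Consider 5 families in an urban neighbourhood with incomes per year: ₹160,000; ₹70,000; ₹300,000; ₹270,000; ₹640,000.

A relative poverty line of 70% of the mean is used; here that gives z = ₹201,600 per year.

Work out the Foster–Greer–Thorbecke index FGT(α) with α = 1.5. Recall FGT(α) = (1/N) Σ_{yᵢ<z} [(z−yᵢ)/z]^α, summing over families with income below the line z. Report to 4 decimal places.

0.1242

Incomes under z: ₹70,000, ₹160,000 (q = 2 of N = 5).
Relative gaps: (201600−70000)/201600 = 0.6528; (201600−160000)/201600 = 0.2063.
Raised to α = 1.5: 0.52741; 0.09374.
Sum = 0.621145; FGT(1.5) = 0.621145 / 5 = 0.1242.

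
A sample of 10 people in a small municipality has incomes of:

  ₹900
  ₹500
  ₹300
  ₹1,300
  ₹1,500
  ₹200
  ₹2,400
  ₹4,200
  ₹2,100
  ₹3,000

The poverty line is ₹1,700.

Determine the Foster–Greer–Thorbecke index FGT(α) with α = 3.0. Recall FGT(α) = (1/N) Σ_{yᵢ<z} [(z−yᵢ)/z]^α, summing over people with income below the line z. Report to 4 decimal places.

0.1716

Poor units: ₹200, ₹300, ₹500, ₹900, ₹1,300, ₹1,500 (q = 6 of N = 10).
Relative gaps: (1700−200)/1700 = 0.8824; (1700−300)/1700 = 0.8235; (1700−500)/1700 = 0.7059; (1700−900)/1700 = 0.4706; (1700−1300)/1700 = 0.2353; (1700−1500)/1700 = 0.1176.
Raised to α = 3.0: 0.68695; 0.55852; 0.35172; 0.10421; 0.01303; 0.00163.
Sum = 1.716059; FGT(3.0) = 1.716059 / 10 = 0.1716.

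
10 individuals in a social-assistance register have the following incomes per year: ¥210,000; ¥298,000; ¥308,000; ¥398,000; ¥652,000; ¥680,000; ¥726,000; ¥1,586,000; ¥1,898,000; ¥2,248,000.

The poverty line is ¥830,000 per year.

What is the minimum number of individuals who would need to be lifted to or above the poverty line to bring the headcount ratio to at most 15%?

6

Currently q = 7 of N = 10 are below the line (H = 0.700).
A headcount ratio of at most 15% allows at most ⌊0.15 × 10⌋ = 1 poor individuals.
So at least 7 − 1 = 6 must be lifted.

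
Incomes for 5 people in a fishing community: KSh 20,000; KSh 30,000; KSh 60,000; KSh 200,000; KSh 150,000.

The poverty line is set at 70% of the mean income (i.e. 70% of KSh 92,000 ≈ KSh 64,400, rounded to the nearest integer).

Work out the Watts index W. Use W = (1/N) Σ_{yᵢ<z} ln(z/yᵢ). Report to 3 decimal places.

Below z: KSh 20,000, KSh 30,000, KSh 60,000 (q = 3 of N = 5).
Log shortfalls: ln(64400/20000) = 1.1694; ln(64400/30000) = 0.7639; ln(64400/60000) = 0.0708.
W = 2.004067 / 5 = 0.401.

0.401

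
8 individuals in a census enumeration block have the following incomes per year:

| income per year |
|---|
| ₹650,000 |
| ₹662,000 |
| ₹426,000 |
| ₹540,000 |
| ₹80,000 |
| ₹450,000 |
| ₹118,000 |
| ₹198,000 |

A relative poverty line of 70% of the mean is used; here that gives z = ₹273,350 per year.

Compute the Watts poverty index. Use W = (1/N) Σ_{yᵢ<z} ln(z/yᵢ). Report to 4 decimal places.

Poor units: ₹80,000, ₹118,000, ₹198,000 (q = 3 of N = 8).
Log gaps: ln(273350/80000) = 1.2287; ln(273350/118000) = 0.8401; ln(273350/198000) = 0.3225.
W = 2.391281 / 8 = 0.2989.

0.2989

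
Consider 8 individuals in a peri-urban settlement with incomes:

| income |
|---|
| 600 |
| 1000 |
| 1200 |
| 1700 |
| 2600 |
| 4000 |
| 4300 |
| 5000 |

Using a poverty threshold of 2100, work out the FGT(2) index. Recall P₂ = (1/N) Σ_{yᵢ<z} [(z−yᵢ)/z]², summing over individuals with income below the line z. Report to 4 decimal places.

0.1256

Below the line: 600, 1000, 1200, 1700 (q = 4 of N = 8).
Shortfall ratios: (2100−600)/2100 = 0.7143; (2100−1000)/2100 = 0.5238; (2100−1200)/2100 = 0.4286; (2100−1700)/2100 = 0.1905.
Squared: 0.5102; 0.2744; 0.1837; 0.0363.
Sum = 1.004535; P₂ = 1.004535 / 8 = 0.1256.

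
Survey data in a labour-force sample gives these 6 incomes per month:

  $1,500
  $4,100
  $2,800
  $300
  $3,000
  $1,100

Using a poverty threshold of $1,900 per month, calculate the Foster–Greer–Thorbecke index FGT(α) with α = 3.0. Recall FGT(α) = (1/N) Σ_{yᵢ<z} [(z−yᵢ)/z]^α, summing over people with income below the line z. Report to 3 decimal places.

0.114

Below the line: $300, $1,100, $1,500 (q = 3 of N = 6).
Normalized shortfalls: (1900−300)/1900 = 0.8421; (1900−1100)/1900 = 0.4211; (1900−1500)/1900 = 0.2105.
Raised to α = 3.0: 0.59717; 0.07465; 0.00933.
Sum = 0.681149; FGT(3.0) = 0.681149 / 6 = 0.114.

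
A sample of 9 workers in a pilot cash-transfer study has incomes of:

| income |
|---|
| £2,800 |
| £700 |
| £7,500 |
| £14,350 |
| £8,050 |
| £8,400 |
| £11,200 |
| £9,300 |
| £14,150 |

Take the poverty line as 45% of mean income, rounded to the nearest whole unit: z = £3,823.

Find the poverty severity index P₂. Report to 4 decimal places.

Below z: £700, £2,800 (q = 2 of N = 9).
Shortfall ratios: (3823−700)/3823 = 0.8169; (3823−2800)/3823 = 0.2676.
Squared: 0.6673; 0.0716.
Sum = 0.738927; P₂ = 0.738927 / 9 = 0.0821.

0.0821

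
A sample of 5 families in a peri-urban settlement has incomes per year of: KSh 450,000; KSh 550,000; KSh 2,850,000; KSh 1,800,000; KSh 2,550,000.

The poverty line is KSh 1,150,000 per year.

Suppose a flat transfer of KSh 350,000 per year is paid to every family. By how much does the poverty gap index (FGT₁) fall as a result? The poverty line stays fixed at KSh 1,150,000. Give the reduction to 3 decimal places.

Before: below the line — KSh 450,000, KSh 550,000; poverty gap index (FGT₁) = 0.22609.
After the KSh 350,000 transfer: below the line — KSh 800,000, KSh 900,000; poverty gap index (FGT₁) = 0.10435.
Reduction = 0.22609 − 0.10435 = 0.122.

0.122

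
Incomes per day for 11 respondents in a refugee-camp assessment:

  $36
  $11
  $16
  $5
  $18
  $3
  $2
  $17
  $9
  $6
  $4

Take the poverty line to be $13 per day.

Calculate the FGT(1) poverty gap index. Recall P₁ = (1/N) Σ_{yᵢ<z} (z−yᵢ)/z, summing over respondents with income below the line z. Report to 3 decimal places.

Incomes under z: $2, $3, $4, $5, $6, $9, $11 (q = 7 of N = 11).
Normalized shortfalls: (13−2)/13 = 0.8462; (13−3)/13 = 0.7692; (13−4)/13 = 0.6923; (13−5)/13 = 0.6154; (13−6)/13 = 0.5385; (13−9)/13 = 0.3077; (13−11)/13 = 0.1538.
Σ = 3.923077. Dividing by the full population N = 11 gives P₁ = 0.357.

0.357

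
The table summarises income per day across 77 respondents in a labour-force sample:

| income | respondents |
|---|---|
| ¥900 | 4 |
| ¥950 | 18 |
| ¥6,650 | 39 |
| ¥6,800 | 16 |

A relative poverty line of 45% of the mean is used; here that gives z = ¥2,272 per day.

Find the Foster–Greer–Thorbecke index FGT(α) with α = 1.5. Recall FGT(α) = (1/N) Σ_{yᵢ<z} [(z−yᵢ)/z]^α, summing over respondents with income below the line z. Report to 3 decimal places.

0.128

Poor units: 4×¥900, 18×¥950 (q = 22 of N = 77).
Shortfall ratios: (2272−900)/2272 = 0.6039 (×4); (2272−950)/2272 = 0.5819 (×18).
Raised to α = 1.5: 0.46927 (×4); 0.44385 (×18).
Sum = 9.866334; FGT(1.5) = 9.866334 / 77 = 0.128.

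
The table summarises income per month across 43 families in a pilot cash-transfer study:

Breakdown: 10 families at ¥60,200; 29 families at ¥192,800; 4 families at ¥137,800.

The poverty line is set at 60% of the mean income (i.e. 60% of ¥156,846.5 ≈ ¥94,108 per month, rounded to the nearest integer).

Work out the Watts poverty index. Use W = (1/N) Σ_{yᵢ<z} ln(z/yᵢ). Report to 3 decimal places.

Incomes under z: 10×¥60,200 (q = 10 of N = 43).
Log shortfalls: ln(94108/60200) = 0.4468 (×10).
W = 4.467707 / 43 = 0.104.

0.104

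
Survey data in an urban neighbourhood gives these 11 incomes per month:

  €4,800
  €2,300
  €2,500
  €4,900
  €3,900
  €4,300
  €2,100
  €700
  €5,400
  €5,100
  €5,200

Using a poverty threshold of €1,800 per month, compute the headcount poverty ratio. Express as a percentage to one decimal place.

1 of the 11 workers have income below €1,800.
H = 1/11 = 9.1%.

9.1%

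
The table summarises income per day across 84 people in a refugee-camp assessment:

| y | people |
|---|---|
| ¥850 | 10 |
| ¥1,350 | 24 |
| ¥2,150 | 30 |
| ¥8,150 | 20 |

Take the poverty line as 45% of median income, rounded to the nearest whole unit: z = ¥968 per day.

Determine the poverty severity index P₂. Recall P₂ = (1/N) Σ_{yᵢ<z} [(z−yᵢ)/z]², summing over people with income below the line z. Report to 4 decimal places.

Below the line: 10×¥850 (q = 10 of N = 84).
Relative gaps: (968−850)/968 = 0.1219 (×10).
Squared: 0.0149 (×10).
Sum = 0.148598; P₂ = 0.148598 / 84 = 0.0018.

0.0018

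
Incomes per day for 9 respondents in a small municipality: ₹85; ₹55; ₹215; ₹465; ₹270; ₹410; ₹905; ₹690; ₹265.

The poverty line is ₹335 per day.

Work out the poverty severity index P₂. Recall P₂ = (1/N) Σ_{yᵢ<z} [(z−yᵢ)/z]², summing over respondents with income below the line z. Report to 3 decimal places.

Below the line: ₹55, ₹85, ₹215, ₹265, ₹270 (q = 5 of N = 9).
Relative gaps: (335−55)/335 = 0.8358; (335−85)/335 = 0.7463; (335−215)/335 = 0.3582; (335−265)/335 = 0.2090; (335−270)/335 = 0.1940.
Squared: 0.6986; 0.5569; 0.1283; 0.0437; 0.0376.
Sum = 1.465137; P₂ = 1.465137 / 9 = 0.163.

0.163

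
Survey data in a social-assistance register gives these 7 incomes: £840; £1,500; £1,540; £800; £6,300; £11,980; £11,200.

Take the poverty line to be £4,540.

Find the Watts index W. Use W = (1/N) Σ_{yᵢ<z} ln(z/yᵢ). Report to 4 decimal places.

0.8017

Incomes under z: £800, £840, £1,500, £1,540 (q = 4 of N = 7).
Log shortfalls: ln(4540/800) = 1.7361; ln(4540/840) = 1.6873; ln(4540/1500) = 1.1075; ln(4540/1540) = 1.0811.
W = 5.611957 / 7 = 0.8017.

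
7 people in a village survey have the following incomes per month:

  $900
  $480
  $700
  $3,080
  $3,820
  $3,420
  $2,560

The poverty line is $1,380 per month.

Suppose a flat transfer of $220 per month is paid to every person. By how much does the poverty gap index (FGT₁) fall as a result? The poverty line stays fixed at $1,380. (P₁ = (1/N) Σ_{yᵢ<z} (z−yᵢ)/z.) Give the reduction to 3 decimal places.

0.068

Before: below the line — $480, $700, $900; poverty gap index (FGT₁) = 0.21325.
After the $220 transfer: below the line — $700, $920, $1,120; poverty gap index (FGT₁) = 0.14493.
Reduction = 0.21325 − 0.14493 = 0.068.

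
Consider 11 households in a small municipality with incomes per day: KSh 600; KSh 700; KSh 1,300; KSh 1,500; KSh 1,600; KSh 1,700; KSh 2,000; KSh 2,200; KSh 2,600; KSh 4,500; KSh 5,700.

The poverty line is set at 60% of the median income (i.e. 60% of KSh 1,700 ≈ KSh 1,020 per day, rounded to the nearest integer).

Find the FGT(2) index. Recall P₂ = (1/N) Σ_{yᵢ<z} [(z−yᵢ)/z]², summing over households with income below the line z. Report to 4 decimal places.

0.0244

Poor units: KSh 600, KSh 700 (q = 2 of N = 11).
Relative gaps: (1020−600)/1020 = 0.4118; (1020−700)/1020 = 0.3137.
Squared: 0.1696; 0.0984.
Sum = 0.267974; P₂ = 0.267974 / 11 = 0.0244.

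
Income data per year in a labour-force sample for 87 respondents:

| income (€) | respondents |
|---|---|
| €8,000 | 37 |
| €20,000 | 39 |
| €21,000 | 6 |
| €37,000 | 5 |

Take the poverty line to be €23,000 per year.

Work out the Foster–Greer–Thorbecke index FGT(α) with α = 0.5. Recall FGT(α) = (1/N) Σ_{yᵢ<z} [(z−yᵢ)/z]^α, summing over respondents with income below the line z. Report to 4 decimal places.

Poor units: 37×€8,000, 39×€20,000, 6×€21,000 (q = 82 of N = 87).
Normalized shortfalls: (23000−8000)/23000 = 0.6522 (×37); (23000−20000)/23000 = 0.1304 (×39); (23000−21000)/23000 = 0.0870 (×6).
Raised to α = 0.5: 0.80757 (×37); 0.36116 (×39); 0.29488 (×6).
Sum = 45.734644; FGT(0.5) = 45.734644 / 87 = 0.5257.

0.5257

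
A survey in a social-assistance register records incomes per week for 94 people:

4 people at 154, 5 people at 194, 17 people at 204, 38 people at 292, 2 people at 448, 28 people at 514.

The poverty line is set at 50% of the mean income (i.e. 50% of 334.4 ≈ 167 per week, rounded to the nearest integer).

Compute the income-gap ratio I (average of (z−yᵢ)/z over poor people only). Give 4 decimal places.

0.0778

Below z: 4×154 (q = 4 of N = 94).
Relative gaps: 0.0778 (×4); sum = 0.311377.
The income-gap ratio divides by q (the poor only): 0.311377 / 4 = 0.0778.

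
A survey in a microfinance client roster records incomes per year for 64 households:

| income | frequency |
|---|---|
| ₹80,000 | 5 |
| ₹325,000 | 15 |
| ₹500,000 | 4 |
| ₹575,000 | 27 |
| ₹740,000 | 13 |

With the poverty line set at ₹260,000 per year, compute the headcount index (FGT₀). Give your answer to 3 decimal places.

5 of the 64 households have income below ₹260,000.
H = 5/64 = 0.078.

0.078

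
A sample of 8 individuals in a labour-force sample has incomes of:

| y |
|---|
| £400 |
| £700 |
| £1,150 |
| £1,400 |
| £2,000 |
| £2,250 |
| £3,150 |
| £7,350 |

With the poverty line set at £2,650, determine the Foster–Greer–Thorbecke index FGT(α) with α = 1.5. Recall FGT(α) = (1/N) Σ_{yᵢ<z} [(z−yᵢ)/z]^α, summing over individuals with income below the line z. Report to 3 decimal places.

Below the line: £400, £700, £1,150, £1,400, £2,000, £2,250 (q = 6 of N = 8).
Shortfall ratios: (2650−400)/2650 = 0.8491; (2650−700)/2650 = 0.7358; (2650−1150)/2650 = 0.5660; (2650−1400)/2650 = 0.4717; (2650−2000)/2650 = 0.2453; (2650−2250)/2650 = 0.1509.
Raised to α = 1.5: 0.78236; 0.63122; 0.42586; 0.32396; 0.12148; 0.05864.
Sum = 2.343528; FGT(1.5) = 2.343528 / 8 = 0.293.

0.293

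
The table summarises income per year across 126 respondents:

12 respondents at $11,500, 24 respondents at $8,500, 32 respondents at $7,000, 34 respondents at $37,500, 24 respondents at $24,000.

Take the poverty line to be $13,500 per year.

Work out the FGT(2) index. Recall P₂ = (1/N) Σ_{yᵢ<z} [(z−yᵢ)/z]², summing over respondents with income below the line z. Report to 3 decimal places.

0.087

Incomes under z: 32×$7,000, 24×$8,500, 12×$11,500 (q = 68 of N = 126).
Relative gaps: (13500−7000)/13500 = 0.4815 (×32); (13500−8500)/13500 = 0.3704 (×24); (13500−11500)/13500 = 0.1481 (×12).
Squared: 0.2318 (×32); 0.1372 (×24); 0.0219 (×12).
Sum = 10.973937; P₂ = 10.973937 / 126 = 0.087.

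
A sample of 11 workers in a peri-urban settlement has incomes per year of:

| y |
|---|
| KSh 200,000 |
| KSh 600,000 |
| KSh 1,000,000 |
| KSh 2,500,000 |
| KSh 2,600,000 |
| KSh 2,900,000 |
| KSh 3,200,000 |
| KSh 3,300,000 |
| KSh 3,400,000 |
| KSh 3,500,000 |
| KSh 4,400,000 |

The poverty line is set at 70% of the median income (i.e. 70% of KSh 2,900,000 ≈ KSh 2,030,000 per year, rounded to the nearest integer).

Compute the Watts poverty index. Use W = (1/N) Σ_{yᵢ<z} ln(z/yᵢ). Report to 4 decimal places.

0.3859

Poor units: KSh 200,000, KSh 600,000, KSh 1,000,000 (q = 3 of N = 11).
Log shortfalls: ln(2030000/200000) = 2.3175; ln(2030000/600000) = 1.2189; ln(2030000/1000000) = 0.7080.
W = 4.244371 / 11 = 0.3859.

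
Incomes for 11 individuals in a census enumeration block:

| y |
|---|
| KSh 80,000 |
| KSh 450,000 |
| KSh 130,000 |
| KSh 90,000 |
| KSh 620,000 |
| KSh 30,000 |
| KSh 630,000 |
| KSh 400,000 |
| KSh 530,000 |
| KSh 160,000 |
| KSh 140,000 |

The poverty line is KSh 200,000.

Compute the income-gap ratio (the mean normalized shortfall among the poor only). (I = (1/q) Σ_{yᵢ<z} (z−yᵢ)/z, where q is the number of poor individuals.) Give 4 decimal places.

0.4750

Below z: KSh 30,000, KSh 80,000, KSh 90,000, KSh 130,000, KSh 140,000, KSh 160,000 (q = 6 of N = 11).
Relative gaps: 0.8500, 0.6000, 0.5500, 0.3500, 0.3000, 0.2000; sum = 2.850000.
The income-gap ratio divides by q (the poor only): 2.850000 / 6 = 0.4750.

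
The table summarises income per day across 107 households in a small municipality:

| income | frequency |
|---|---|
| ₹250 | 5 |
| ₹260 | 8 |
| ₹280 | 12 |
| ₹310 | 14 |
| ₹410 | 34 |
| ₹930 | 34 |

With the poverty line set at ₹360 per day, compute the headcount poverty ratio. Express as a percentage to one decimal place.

36.4%

39 of the 107 households have income below ₹360.
H = 39/107 = 36.4%.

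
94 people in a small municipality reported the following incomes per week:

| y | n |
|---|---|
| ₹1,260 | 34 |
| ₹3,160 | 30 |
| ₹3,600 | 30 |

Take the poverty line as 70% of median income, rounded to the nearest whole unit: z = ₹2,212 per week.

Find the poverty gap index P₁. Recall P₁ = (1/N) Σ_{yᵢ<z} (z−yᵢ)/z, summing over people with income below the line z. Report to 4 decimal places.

0.1557

Poor units: 34×₹1,260 (q = 34 of N = 94).
Shortfall ratios: (2212−1260)/2212 = 0.4304 (×34).
Σ = 14.632911. Dividing by the full population N = 94 gives P₁ = 0.1557.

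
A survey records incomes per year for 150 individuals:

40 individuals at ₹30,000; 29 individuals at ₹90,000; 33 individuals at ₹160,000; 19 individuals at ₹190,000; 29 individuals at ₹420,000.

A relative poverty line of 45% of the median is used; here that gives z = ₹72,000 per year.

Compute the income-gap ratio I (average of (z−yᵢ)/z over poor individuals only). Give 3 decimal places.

0.583

Below the line: 40×₹30,000 (q = 40 of N = 150).
Relative gaps: 0.5833 (×40); sum = 23.333333.
I averages over the q = 40 poor units only: 23.333333 / 40 = 0.583.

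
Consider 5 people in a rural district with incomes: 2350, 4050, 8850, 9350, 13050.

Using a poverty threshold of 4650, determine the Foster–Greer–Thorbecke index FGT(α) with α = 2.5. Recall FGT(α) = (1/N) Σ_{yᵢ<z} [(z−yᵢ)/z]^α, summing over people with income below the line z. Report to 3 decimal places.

Below the line: 2350, 4050 (q = 2 of N = 5).
Relative gaps: (4650−2350)/4650 = 0.4946; (4650−4050)/4650 = 0.1290.
Raised to α = 2.5: 0.17206; 0.00598.
Sum = 0.178044; FGT(2.5) = 0.178044 / 5 = 0.036.

0.036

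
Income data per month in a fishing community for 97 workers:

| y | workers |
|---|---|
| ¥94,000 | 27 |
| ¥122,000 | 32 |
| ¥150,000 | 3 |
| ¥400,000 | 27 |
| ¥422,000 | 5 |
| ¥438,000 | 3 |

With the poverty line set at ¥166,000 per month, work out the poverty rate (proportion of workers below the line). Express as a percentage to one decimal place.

62 of the 97 workers have income below ¥166,000.
H = 62/97 = 63.9%.

63.9%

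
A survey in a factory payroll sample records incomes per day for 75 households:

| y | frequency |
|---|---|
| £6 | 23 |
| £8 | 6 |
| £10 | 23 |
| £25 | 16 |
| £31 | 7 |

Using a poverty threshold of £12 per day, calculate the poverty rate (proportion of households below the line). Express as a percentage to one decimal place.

52 of the 75 households have income below £12.
H = 52/75 = 69.3%.

69.3%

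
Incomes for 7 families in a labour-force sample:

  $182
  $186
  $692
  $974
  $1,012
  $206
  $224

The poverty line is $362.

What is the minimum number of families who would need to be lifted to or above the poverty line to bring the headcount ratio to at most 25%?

4 of the 7 families are poor, so H = 4/7 = 0.571.
A headcount ratio of at most 25% allows at most ⌊0.25 × 7⌋ = 1 poor families.
So at least 4 − 1 = 3 must be lifted.

3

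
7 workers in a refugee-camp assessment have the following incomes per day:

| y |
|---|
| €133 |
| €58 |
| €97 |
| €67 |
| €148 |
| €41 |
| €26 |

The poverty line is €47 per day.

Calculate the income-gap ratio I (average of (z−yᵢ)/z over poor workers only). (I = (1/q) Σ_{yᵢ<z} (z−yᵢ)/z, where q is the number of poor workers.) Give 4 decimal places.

Below z: €26, €41 (q = 2 of N = 7).
Relative gaps: 0.4468, 0.1277; sum = 0.574468.
I averages over the q = 2 poor units only: 0.574468 / 2 = 0.2872.

0.2872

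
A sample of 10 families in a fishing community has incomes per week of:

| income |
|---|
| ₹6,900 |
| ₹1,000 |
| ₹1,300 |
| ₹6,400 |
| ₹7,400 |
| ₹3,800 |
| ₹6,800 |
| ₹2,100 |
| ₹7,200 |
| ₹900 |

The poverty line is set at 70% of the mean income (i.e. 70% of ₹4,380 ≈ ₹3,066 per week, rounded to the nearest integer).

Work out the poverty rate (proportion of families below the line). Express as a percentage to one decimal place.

40.0%

4 of the 10 families have income below ₹3,066.
H = 4/10 = 40.0%.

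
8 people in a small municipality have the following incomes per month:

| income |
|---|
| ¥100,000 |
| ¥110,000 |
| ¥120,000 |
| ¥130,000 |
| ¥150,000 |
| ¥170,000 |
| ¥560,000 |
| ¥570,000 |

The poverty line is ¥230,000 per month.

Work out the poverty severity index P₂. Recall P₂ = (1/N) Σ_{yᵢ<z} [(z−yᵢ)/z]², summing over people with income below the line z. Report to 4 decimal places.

0.1498

Incomes under z: ¥100,000, ¥110,000, ¥120,000, ¥130,000, ¥150,000, ¥170,000 (q = 6 of N = 8).
Relative gaps: (230000−100000)/230000 = 0.5652; (230000−110000)/230000 = 0.5217; (230000−120000)/230000 = 0.4783; (230000−130000)/230000 = 0.4348; (230000−150000)/230000 = 0.3478; (230000−170000)/230000 = 0.2609.
Squared: 0.3195; 0.2722; 0.2287; 0.1890; 0.1210; 0.0681.
Sum = 1.198488; P₂ = 1.198488 / 8 = 0.1498.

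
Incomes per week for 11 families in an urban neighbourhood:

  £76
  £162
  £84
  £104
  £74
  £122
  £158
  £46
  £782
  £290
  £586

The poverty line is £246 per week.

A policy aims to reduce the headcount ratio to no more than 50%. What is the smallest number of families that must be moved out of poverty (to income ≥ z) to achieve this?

Currently q = 8 of N = 11 are below the line (H = 0.727).
A headcount ratio of at most 50% allows at most ⌊0.50 × 11⌋ = 5 poor families.
So at least 8 − 5 = 3 must be lifted.

3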